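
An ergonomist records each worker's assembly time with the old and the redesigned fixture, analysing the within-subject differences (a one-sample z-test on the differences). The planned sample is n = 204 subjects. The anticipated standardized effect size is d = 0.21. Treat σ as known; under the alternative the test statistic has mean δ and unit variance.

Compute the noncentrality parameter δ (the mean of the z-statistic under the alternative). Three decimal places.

δ = d·√n = 0.21 × √204 = 2.9994

δ ≈ 2.999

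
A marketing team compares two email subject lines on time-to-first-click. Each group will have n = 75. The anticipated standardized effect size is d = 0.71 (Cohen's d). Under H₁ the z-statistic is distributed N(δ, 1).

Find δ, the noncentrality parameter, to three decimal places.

δ ≈ 4.348

δ = d·√(n/2) = 0.71 × √(75/2) = 4.3478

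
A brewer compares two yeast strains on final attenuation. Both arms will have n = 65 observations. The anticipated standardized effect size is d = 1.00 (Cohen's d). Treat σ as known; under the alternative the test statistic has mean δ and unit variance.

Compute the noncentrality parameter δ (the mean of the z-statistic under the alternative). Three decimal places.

The noncentrality parameter scales effect size by the design's sample-size factor: δ = d·√(n/2) = 1.00 × √(65/2) = 5.7009

δ ≈ 5.701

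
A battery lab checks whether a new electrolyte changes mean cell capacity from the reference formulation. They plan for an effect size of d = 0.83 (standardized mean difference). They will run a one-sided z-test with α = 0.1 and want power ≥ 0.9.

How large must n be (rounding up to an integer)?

n = 10

Set Φ(δ − 1.282) = 0.9; then δ − 1.282 = Φ⁻¹(0.9) = 1.282, giving δ = 2.563.
δ = d·√n ⇒ n = (δ/d)² = (2.563 / 0.83)² = 9.54.
Rounding up, n = 10.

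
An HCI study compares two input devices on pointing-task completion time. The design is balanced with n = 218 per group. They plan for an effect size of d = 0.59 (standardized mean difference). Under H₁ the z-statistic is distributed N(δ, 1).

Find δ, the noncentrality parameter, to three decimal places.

δ ≈ 6.160

The noncentrality parameter scales effect size by the design's sample-size factor: δ = d·√(n/2) = 0.59 × √(218/2) = 6.1598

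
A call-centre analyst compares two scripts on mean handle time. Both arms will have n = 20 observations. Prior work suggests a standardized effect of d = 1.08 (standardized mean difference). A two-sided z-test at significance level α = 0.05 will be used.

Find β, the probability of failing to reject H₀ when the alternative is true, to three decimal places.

Noncentrality parameter: δ = d·√(n/2) = 1.08 × √(20/2) = 3.4153
Critical value for a two-sided test at α = 0.05: z_{α/2} = 1.960.
Power = Φ(δ − 1.960) + Φ(−δ − 1.960) = Φ(1.455) + Φ(-5.375) = 0.9272 + 0.0000 = 0.9272.
Type II error: β = 1 − power = 1 − 0.9272 = 0.0728.

β ≈ 0.073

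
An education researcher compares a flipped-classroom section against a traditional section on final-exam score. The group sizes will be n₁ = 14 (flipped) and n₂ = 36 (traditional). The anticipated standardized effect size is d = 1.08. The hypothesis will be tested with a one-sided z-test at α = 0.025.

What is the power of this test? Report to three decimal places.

Power ≈ 0.929

Noncentrality parameter: δ = d / √(1/n₁ + 1/n₂) = 1.08 / √(1/14 + 1/36) = 3.4289
Critical value for a one-sided test at α = 0.025: z_α = 1.960.
Power = Φ(δ − 1.960) = Φ(1.469) = 0.9291.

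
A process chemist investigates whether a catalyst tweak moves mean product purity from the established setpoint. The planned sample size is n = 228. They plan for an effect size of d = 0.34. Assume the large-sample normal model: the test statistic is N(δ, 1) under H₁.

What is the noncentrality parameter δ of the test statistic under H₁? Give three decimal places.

The noncentrality parameter scales effect size by the design's sample-size factor: δ = d·√n = 0.34 × √228 = 5.1339

δ ≈ 5.134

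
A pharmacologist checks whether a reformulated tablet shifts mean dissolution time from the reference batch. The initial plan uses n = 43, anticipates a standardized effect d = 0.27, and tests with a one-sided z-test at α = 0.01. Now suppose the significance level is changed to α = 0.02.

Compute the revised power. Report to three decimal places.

Power ≈ 0.388

δ = d·√n = 0.27 × √43 = 1.7705 (unchanged). New critical value: z_{0.02} = 2.054.
Revised power = Φ(δ − 2.054) = Φ(-0.283) = 0.3885.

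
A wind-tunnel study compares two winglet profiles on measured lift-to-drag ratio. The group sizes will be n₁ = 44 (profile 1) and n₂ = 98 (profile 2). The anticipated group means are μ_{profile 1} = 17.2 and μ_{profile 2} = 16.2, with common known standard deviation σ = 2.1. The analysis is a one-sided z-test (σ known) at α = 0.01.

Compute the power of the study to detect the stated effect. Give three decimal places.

Power ≈ 0.617

Standardized effect: d = |μ_{profile 1} − μ_{profile 2}| / σ = |17.2 − 16.2| / 2.1 = 0.4762
Noncentrality parameter: δ = d / √(1/n₁ + 1/n₂) = 0.4762 / √(1/44 + 1/98) = 2.6241
One-sided α = 0.01 → critical value z_{0.01} = 2.326.
Power = Φ(δ − 2.326) = Φ(0.298) = 0.6170.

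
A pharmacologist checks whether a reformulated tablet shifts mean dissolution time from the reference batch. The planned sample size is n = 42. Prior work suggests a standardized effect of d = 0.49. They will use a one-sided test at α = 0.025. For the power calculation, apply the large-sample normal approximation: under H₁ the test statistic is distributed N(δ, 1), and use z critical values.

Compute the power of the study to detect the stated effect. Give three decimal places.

Power ≈ 0.888

Noncentrality parameter: δ = d·√n = 0.49 × √42 = 3.1756
One-sided α = 0.025 → critical value z_{0.025} = 1.960.
Power = Φ(δ − 1.960) = Φ(1.216) = 0.8879.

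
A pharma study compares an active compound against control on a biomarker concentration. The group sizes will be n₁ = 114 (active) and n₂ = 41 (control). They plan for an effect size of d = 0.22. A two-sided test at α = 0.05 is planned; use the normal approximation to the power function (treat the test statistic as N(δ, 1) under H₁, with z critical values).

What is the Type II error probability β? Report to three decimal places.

β ≈ 0.773

Noncentrality parameter: δ = d / √(1/n₁ + 1/n₂) = 0.22 / √(1/114 + 1/41) = 1.2081
Critical value for a two-sided test at α = 0.05: z_{α/2} = 1.960.
Power = Φ(δ − 1.960) + Φ(−δ − 1.960) = Φ(-0.752) + Φ(-3.168) = 0.2261 + 0.0008 = 0.2268.
Type II error: β = 1 − power = 1 − 0.2268 = 0.7732.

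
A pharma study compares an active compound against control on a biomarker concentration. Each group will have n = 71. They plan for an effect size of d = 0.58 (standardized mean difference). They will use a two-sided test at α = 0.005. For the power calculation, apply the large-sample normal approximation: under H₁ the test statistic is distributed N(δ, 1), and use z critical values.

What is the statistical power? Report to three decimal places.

Noncentrality parameter: δ = d·√(n/2) = 0.58 × √(71/2) = 3.4557
Two-sided α = 0.005 → critical value z_{0.0025} = 2.807.
Power = Φ(δ − 2.807) + Φ(−δ − 2.807) = Φ(0.649) + Φ(-6.263) = 0.7417 + 0.0000 = 0.7417.

Power ≈ 0.742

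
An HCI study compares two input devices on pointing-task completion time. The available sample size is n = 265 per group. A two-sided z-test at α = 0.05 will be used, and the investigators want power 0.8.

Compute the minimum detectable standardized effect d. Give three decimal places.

Required noncentrality: δ = z_{0.025} + z_{0.20} = 1.960 + 0.842 = 2.802.
(Lower-tail contribution to power is negligible for δ > 0.)
δ = d·√(n/2) ⇒ d = δ/√(n/2) = 2.802/√(265/2) = 0.2434.

d ≈ 0.243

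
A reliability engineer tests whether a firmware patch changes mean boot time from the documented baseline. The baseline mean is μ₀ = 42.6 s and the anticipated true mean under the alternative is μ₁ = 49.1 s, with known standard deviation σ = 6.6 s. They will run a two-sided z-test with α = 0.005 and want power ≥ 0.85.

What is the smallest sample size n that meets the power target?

Standardized effect: d = |μ₁ − μ₀| / σ = |49.1 − 42.6| / 6.6 = 0.9848
For power 0.85 need Φ(δ − z_{0.0025}) = 0.85, so δ = z_{0.0025} + z_{0.15} = 2.807 + 1.036 = 3.843.
(Ignoring the negligible lower-tail rejection probability gives the usual closed-form inversion.)
δ = d·√n ⇒ n = (δ/d)² = (3.843 / 0.9848)² = 15.23.
Rounding up, n = 16.

n = 16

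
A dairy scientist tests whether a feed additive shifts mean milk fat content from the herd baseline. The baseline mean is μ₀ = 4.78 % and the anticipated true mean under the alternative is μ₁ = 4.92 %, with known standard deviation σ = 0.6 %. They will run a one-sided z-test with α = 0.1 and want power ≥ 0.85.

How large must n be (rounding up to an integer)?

n = 99

Standardized effect: d = |μ₁ − μ₀| / σ = |4.92 − 4.78| / 0.6 = 0.2333
For power 0.85 need Φ(δ − z_{0.1}) = 0.85, so δ = z_{0.1} + z_{0.15} = 1.282 + 1.036 = 2.318.
δ = d·√n ⇒ n = (δ/d)² = (2.318 / 0.2333)² = 98.69.
Rounding up, n = 99.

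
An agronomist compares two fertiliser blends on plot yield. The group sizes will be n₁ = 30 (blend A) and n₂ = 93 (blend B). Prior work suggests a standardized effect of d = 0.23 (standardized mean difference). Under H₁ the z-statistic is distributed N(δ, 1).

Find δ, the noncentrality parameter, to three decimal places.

δ ≈ 1.095

The noncentrality parameter scales effect size by the design's sample-size factor: δ = d / √(1/n₁ + 1/n₂) = 0.23 / √(1/30 + 1/93) = 1.0954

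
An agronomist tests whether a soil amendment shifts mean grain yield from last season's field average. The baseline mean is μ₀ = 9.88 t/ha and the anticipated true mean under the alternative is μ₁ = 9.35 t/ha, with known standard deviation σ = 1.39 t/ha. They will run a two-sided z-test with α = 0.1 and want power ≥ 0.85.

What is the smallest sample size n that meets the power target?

n = 50

Standardized effect: d = |μ₁ − μ₀| / σ = |9.35 − 9.88| / 1.39 = 0.3813
Set Φ(δ − 1.645) = 0.85; then δ − 1.645 = Φ⁻¹(0.85) = 1.036, giving δ = 2.681.
(For δ > 0 the lower-tail rejection region contributes negligibly to power, so the one-term inversion is standard.)
δ = d·√n ⇒ n = (δ/d)² = (2.681 / 0.3813)² = 49.45.
Rounding up, n = 50.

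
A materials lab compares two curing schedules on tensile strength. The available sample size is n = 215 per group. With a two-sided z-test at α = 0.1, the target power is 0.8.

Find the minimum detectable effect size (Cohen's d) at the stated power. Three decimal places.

d ≈ 0.240

Need Φ(δ − 1.645) = 0.8, so δ = 1.645 + 0.842 = 2.486.
(The second rejection-region term Φ(−δ − z_{α/2}) is negligible and dropped.)
δ = d·√(n/2) ⇒ d = δ/√(n/2) = 2.486/√(215/2) = 0.2398.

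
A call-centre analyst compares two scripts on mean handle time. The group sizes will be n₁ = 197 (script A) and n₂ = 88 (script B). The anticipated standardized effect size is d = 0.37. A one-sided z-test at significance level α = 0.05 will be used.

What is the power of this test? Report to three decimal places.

Noncentrality parameter: δ = d / √(1/n₁ + 1/n₂) = 0.37 / √(1/197 + 1/88) = 2.8857
One-sided α = 0.05 → critical value z_{0.05} = 1.645.
Power = Φ(δ − 1.645) = Φ(1.241) = 0.8927.

Power ≈ 0.893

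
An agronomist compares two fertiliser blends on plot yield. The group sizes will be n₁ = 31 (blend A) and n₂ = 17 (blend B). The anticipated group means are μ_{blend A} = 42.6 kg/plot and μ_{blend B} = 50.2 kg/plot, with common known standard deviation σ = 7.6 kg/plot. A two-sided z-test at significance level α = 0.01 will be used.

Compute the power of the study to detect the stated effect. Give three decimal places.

Standardized effect: d = |μ_{blend A} − μ_{blend B}| / σ = |42.6 − 50.2| / 7.6 = 1.0000
Noncentrality parameter: δ = d / √(1/n₁ + 1/n₂) = 1.0000 / √(1/31 + 1/17) = 3.3135
Two-sided α = 0.01 → critical value z_{0.005} = 2.576.
Power = Φ(δ − 2.576) + Φ(−δ − 2.576) = Φ(0.738) + Φ(-5.889) = 0.7696 + 0.0000 = 0.7696.

Power ≈ 0.770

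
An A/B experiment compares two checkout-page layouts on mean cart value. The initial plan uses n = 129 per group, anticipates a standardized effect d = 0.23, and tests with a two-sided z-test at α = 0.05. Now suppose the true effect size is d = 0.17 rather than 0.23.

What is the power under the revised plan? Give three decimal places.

With d = 0.17: δ = d·√(n/2) = 0.17 × √(129/2) = 1.3653. Critical value z_{0.025} = 1.960.
Revised power = Φ(δ − 1.960) + Φ(−δ − 1.960) = Φ(-0.595) + Φ(-3.325) = 0.2760 + 0.0004 = 0.2765.

Power ≈ 0.276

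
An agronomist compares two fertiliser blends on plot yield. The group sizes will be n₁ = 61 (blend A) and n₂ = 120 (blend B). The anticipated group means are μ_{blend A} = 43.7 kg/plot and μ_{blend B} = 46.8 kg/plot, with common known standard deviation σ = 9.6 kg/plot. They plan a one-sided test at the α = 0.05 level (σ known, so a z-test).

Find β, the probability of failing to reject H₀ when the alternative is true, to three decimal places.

Standardized effect: d = |μ_{blend A} − μ_{blend B}| / σ = |43.7 − 46.8| / 9.6 = 0.3229
Noncentrality parameter: δ = d / √(1/n₁ + 1/n₂) = 0.3229 / √(1/61 + 1/120) = 2.0536
Critical value for a one-sided test at α = 0.05: z_α = 1.645.
Power = Φ(δ − 1.645) = Φ(0.409) = 0.6586.
Type II error: β = 1 − power = 1 − 0.6586 = 0.3414.

β ≈ 0.341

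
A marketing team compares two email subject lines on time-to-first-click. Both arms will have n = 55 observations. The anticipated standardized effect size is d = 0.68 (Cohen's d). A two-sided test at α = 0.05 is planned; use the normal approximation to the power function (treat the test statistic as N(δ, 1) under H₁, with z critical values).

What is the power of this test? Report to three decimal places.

Noncentrality parameter: λ = d·√(n/2) = 0.68 × √(55/2) = 3.5660
Critical value for a two-sided test at α = 0.05: z_{α/2} = 1.960.
Power = Φ(λ − 1.960) + Φ(−λ − 1.960) = Φ(1.606) + Φ(-5.526) = 0.9459 + 0.0000 = 0.9459.

Power ≈ 0.946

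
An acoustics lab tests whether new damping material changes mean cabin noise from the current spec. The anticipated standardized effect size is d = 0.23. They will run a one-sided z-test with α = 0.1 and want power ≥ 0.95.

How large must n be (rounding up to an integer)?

For power 0.95 need Φ(δ − z_{0.1}) = 0.95, so δ = z_{0.1} + z_{0.05} = 1.282 + 1.645 = 2.926.
δ = d·√n ⇒ n = (δ/d)² = (2.926 / 0.23)² = 161.89.
Rounding up, n = 162.

n = 162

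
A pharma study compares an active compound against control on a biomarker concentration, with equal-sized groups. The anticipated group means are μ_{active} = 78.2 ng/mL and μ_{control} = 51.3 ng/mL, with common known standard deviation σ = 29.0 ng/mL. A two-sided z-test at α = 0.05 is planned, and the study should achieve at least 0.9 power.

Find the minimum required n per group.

Standardized effect: d = |μ_{active} − μ_{control}| / σ = |78.2 − 51.3| / 29.0 = 0.9276
For power 0.9 need Φ(δ − z_{0.025}) = 0.9, so δ = z_{0.025} + z_{0.10} = 1.960 + 1.282 = 3.242.
(Ignoring the negligible lower-tail rejection probability gives the usual closed-form inversion.)
δ = d·√(n/2) ⇒ n = 2(δ/d)² = 2 × (3.242 / 0.9276)² = 24.42.
Round up to the next whole unit.

n = 25 per group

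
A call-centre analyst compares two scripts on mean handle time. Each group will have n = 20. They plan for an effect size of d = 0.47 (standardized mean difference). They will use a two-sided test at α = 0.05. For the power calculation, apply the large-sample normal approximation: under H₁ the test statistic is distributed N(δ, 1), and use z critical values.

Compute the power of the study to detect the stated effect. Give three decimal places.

Power ≈ 0.318

Noncentrality parameter: δ = d·√(n/2) = 0.47 × √(20/2) = 1.4863
Two-sided α = 0.05 → critical value z_{0.025} = 1.960.
Power = Φ(δ − 1.960) + Φ(−δ − 1.960) = Φ(-0.474) + Φ(-3.446) = 0.3179 + 0.0003 = 0.3181.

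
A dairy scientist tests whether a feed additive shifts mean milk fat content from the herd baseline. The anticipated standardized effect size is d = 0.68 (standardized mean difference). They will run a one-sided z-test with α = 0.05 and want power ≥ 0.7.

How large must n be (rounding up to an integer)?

Set Φ(δ − 1.645) = 0.7; then δ − 1.645 = Φ⁻¹(0.7) = 0.524, giving δ = 2.169.
δ = d·√n ⇒ n = (δ/d)² = (2.169 / 0.68)² = 10.18.
Rounding up, n = 11.

n = 11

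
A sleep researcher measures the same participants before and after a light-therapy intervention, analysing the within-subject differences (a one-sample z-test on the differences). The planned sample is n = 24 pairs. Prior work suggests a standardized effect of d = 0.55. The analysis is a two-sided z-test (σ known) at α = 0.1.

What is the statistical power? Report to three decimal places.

Noncentrality parameter: λ = d·√n = 0.55 × √24 = 2.6944
Two-sided α = 0.1 → critical value z_{0.05} = 1.645.
Power = Φ(λ − 1.645) + Φ(−λ − 1.645) = Φ(1.050) + Φ(-4.339) = 0.8530 + 0.0000 = 0.8531.

Power ≈ 0.853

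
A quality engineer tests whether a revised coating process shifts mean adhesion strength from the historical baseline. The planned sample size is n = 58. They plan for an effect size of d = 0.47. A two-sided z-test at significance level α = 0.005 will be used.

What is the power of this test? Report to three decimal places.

Noncentrality parameter: δ = d·√n = 0.47 × √58 = 3.5794
Critical value for a two-sided test at α = 0.005: z_{α/2} = 2.807.
Power = Φ(δ − 2.807) + Φ(−δ − 2.807) = Φ(0.772) + Φ(-6.386) = 0.7801 + 0.0000 = 0.7801.

Power ≈ 0.780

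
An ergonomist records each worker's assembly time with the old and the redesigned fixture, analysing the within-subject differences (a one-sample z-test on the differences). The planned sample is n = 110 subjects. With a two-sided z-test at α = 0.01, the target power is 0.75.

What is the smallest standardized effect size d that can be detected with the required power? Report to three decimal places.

Required noncentrality: δ = z_{0.005} + z_{0.25} = 2.576 + 0.674 = 3.250.
(Lower-tail contribution to power is negligible for δ > 0.)
δ = d·√n ⇒ d = δ/√n = 3.250/√110 = 0.3099.

d ≈ 0.310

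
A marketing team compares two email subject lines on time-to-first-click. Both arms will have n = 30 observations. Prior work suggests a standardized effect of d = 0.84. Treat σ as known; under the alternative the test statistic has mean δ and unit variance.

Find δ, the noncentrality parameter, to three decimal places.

δ = d·√(n/2) = 0.84 × √(30/2) = 3.2533

δ ≈ 3.253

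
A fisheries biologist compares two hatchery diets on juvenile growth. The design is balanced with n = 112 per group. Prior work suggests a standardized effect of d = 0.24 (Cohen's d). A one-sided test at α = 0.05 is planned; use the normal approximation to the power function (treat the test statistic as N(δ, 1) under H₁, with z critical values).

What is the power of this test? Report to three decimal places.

Noncentrality parameter: δ = d·√(n/2) = 0.24 × √(112/2) = 1.7960
One-sided α = 0.05 → critical value z_{0.05} = 1.645.
Power = Φ(δ − 1.645) = Φ(0.151) = 0.5601.

Power ≈ 0.560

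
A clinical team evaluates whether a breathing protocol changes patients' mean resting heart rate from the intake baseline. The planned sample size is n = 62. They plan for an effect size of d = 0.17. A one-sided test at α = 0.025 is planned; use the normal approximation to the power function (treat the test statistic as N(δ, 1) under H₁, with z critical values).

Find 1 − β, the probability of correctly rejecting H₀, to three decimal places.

Power ≈ 0.267

Noncentrality parameter: δ = d·√n = 0.17 × √62 = 1.3386
Critical value for a one-sided test at α = 0.025: z_α = 1.960.
Power = Φ(δ − 1.960) = Φ(-0.621) = 0.2672.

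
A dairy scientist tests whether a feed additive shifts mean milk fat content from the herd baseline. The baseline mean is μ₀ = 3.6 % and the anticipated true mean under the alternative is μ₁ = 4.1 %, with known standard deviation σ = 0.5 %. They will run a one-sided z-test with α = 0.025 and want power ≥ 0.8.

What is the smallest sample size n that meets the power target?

Standardized effect: d = |μ₁ − μ₀| / σ = |4.1 − 3.6| / 0.5 = 1.0000
Set Φ(δ − 1.960) = 0.8; then δ − 1.960 = Φ⁻¹(0.8) = 0.842, giving δ = 2.802.
δ = d·√n ⇒ n = (δ/d)² = (2.802 / 1.0000)² = 7.85.
Rounding up, n = 8.

n = 8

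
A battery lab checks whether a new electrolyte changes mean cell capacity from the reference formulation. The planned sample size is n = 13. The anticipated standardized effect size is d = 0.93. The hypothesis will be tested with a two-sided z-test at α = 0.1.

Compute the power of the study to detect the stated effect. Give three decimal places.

Power ≈ 0.956

Noncentrality parameter: δ = d·√n = 0.93 × √13 = 3.3532
Critical value for a two-sided test at α = 0.1: z_{α/2} = 1.645.
Power = Φ(δ − 1.645) + Φ(−δ − 1.645) = Φ(1.708) + Φ(-4.998) = 0.9562 + 0.0000 = 0.9562.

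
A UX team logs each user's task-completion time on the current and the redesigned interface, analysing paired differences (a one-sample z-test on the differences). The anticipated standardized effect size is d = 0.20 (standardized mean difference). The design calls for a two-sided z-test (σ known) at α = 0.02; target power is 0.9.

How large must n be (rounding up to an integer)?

n = 326

For power 0.9 need Φ(δ − z_{0.01}) = 0.9, so δ = z_{0.01} + z_{0.10} = 2.326 + 1.282 = 3.608.
(For δ > 0 the lower-tail rejection region contributes negligibly to power, so the one-term inversion is standard.)
δ = d·√n ⇒ n = (δ/d)² = (3.608 / 0.20)² = 325.42.
Rounding up, n = 326.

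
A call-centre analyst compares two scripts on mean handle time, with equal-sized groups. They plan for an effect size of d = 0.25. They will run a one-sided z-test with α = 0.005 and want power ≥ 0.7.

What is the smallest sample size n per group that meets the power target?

n = 308 per group

For power 0.7 need Φ(δ − z_{0.005}) = 0.7, so δ = z_{0.005} + z_{0.30} = 2.576 + 0.524 = 3.100.
δ = d·√(n/2) ⇒ n = 2(δ/d)² = 2 × (3.100 / 0.25)² = 307.57.
Rounding up, n = 308 per group.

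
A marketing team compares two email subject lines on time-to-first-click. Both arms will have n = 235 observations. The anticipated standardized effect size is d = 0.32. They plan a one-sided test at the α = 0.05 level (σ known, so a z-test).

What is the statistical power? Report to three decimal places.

Power ≈ 0.966

Noncentrality parameter: δ = d·√(n/2) = 0.32 × √(235/2) = 3.4687
One-sided α = 0.05 → critical value z_{0.05} = 1.645.
Power = P(Z > 1.645 − δ) = Φ(1.824) = 0.9659.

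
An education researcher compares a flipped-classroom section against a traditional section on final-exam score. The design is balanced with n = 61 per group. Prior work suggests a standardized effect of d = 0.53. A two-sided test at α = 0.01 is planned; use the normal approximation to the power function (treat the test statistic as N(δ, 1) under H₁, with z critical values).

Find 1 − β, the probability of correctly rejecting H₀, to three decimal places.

Noncentrality parameter: δ = d·√(n/2) = 0.53 × √(61/2) = 2.9270
Two-sided α = 0.01 → critical value z_{0.005} = 2.576.
Power = Φ(δ − 2.576) + Φ(−δ − 2.576) = Φ(0.351) + Φ(-5.503) = 0.6373 + 0.0000 = 0.6373.

Power ≈ 0.637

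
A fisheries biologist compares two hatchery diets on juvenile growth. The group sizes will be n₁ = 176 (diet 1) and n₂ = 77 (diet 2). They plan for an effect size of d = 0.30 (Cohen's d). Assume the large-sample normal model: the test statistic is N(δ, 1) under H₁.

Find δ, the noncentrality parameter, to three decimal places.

δ ≈ 2.196

δ = d / √(1/n₁ + 1/n₂) = 0.30 / √(1/176 + 1/77) = 2.1956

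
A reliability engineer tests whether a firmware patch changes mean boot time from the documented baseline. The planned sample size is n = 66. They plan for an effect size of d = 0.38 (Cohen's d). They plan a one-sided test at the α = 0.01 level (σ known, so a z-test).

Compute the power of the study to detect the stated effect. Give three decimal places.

Power ≈ 0.777

Noncentrality parameter: δ = d·√n = 0.38 × √66 = 3.0871
Critical value for a one-sided test at α = 0.01: z_α = 2.326.
Power = P(Z > 2.326 − δ) = Φ(0.761) = 0.7766.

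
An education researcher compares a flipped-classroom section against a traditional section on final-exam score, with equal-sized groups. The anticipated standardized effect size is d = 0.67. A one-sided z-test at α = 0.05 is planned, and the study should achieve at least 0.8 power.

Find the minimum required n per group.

n = 28 per group

Set Φ(δ − 1.645) = 0.8; then δ − 1.645 = Φ⁻¹(0.8) = 0.842, giving δ = 2.486.
δ = d·√(n/2) ⇒ n = 2(δ/d)² = 2 × (2.486 / 0.67)² = 27.55.
Round up to the next whole unit.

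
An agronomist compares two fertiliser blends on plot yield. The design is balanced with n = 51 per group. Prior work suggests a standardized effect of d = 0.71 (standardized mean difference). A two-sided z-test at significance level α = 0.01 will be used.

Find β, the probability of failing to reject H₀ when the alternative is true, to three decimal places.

Noncentrality parameter: δ = d·√(n/2) = 0.71 × √(51/2) = 3.5853
Two-sided α = 0.01 → critical value z_{0.005} = 2.576.
Power = Φ(δ − 2.576) + Φ(−δ − 2.576) = Φ(1.009) + Φ(-6.161) = 0.8436 + 0.0000 = 0.8436.
Type II error: β = 1 − power = 1 − 0.8436 = 0.1564.

β ≈ 0.156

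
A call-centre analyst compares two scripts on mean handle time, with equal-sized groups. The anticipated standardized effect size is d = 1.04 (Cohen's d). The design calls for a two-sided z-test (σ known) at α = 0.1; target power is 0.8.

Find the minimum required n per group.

n = 12 per group

For power 0.8 need Φ(δ − z_{0.05}) = 0.8, so δ = z_{0.05} + z_{0.20} = 1.645 + 0.842 = 2.486.
(The Φ(−δ − z_{α/2}) term is vanishingly small for δ > 0 and is dropped in the standard sample-size formula.)
δ = d·√(n/2) ⇒ n = 2(δ/d)² = 2 × (2.486 / 1.04)² = 11.43.
Round up to the next whole unit.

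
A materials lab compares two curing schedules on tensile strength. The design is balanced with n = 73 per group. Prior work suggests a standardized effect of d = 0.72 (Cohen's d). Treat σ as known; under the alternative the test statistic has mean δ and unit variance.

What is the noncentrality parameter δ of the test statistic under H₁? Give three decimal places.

δ = d·√(n/2) = 0.72 × √(73/2) = 4.3499

δ ≈ 4.350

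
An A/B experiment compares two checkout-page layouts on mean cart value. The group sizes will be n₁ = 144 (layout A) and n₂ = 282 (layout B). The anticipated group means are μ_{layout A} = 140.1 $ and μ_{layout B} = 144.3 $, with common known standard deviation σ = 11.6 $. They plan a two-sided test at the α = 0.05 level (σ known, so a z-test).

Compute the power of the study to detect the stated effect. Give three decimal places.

Standardized effect: d = |μ_{layout A} − μ_{layout B}| / σ = |140.1 − 144.3| / 11.6 = 0.3621
Noncentrality parameter: δ = d / √(1/n₁ + 1/n₂) = 0.3621 / √(1/144 + 1/282) = 3.5350
Critical value for a two-sided test at α = 0.05: z_{α/2} = 1.960.
Power = Φ(δ − 1.960) + Φ(−δ − 1.960) = Φ(1.575) + Φ(-5.495) = 0.9424 + 0.0000 = 0.9424.

Power ≈ 0.942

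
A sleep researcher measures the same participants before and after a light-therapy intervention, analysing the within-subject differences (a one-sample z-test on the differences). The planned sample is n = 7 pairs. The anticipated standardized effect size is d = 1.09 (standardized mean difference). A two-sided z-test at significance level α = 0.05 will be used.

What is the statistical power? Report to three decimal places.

Power ≈ 0.822

Noncentrality parameter: λ = d·√n = 1.09 × √7 = 2.8839
Two-sided α = 0.05 → critical value z_{0.025} = 1.960.
Power = Φ(λ − 1.960) + Φ(−λ − 1.960) = Φ(0.924) + Φ(-4.844) = 0.8222 + 0.0000 = 0.8222.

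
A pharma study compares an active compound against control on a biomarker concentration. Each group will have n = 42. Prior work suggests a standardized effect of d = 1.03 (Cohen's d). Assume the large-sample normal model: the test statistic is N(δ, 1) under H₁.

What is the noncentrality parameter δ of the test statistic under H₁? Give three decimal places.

δ = d·√(n/2) = 1.03 × √(42/2) = 4.7201

δ ≈ 4.720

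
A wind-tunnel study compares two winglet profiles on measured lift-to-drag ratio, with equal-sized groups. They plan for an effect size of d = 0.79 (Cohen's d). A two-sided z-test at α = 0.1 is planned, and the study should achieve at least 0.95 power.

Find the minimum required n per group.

n = 35 per group

For power 0.95 need Φ(δ − z_{0.05}) = 0.95, so δ = z_{0.05} + z_{0.05} = 1.645 + 1.645 = 3.290.
(The Φ(−δ − z_{α/2}) term is vanishingly small for δ > 0 and is dropped in the standard sample-size formula.)
δ = d·√(n/2) ⇒ n = 2(δ/d)² = 2 × (3.290 / 0.79)² = 34.68.
Round up to the next whole unit.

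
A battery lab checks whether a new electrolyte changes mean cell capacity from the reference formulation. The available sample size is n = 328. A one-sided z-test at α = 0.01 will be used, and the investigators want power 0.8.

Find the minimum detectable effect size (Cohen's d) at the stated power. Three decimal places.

d ≈ 0.175

Need Φ(δ − 2.326) = 0.8, so δ = 2.326 + 0.842 = 3.168.
δ = d·√n ⇒ d = δ/√n = 3.168/√328 = 0.1749.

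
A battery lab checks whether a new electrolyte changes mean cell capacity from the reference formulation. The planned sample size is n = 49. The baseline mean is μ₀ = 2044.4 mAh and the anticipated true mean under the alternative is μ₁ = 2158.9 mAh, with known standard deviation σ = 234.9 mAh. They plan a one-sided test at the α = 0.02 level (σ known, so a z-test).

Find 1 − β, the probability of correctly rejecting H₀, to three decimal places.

Power ≈ 0.913

Standardized effect: d = |μ₁ − μ₀| / σ = |2158.9 − 2044.4| / 234.9 = 0.4874
Noncentrality parameter: δ = d·√n = 0.4874 × √49 = 3.4121
One-sided α = 0.02 → critical value z_{0.02} = 2.054.
Power = P(Z > 2.054 − δ) = Φ(1.358) = 0.9128.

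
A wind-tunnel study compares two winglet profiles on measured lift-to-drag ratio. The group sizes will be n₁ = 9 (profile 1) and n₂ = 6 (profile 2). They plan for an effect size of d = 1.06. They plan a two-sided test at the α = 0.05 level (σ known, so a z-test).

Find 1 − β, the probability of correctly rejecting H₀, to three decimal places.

Power ≈ 0.520

Noncentrality parameter: δ = d / √(1/n₁ + 1/n₂) = 1.06 / √(1/9 + 1/6) = 2.0112
Two-sided α = 0.05 → critical value z_{0.025} = 1.960.
Power = Φ(δ − 1.960) + Φ(−δ − 1.960) = Φ(0.051) + Φ(-3.971) = 0.5204 + 0.0000 = 0.5205.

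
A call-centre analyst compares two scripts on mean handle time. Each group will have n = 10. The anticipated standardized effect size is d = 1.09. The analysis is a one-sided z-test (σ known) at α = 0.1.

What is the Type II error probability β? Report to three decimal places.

Noncentrality parameter: δ = d·√(n/2) = 1.09 × √(10/2) = 2.4373
One-sided α = 0.1 → critical value z_{0.1} = 1.282.
Power = P(Z > 1.282 − δ) = Φ(1.156) = 0.8761.
Type II error: β = 1 − power = 1 − 0.8761 = 0.1239.

β ≈ 0.124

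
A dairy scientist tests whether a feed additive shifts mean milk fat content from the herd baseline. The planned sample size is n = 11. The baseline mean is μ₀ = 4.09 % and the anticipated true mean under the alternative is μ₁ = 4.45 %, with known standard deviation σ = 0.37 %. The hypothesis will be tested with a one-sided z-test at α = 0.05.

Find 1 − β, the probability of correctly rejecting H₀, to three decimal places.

Standardized effect: d = |μ₁ − μ₀| / σ = |4.45 − 4.09| / 0.37 = 0.9730
Noncentrality parameter: δ = d·√n = 0.9730 × √11 = 3.2270
One-sided α = 0.05 → critical value z_{0.05} = 1.645.
Power = P(Z > 1.645 − δ) = Φ(1.582) = 0.9432.

Power ≈ 0.943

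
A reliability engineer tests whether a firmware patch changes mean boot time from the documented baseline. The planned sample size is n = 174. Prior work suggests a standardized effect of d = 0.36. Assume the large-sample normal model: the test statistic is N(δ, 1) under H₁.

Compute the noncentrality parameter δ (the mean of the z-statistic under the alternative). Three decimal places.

δ ≈ 4.749

δ = d·√n = 0.36 × √174 = 4.7487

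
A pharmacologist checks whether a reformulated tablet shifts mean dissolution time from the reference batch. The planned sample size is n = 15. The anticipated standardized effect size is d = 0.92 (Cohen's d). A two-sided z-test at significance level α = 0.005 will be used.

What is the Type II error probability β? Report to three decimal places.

β ≈ 0.225

Noncentrality parameter: λ = d·√n = 0.92 × √15 = 3.5631
Two-sided α = 0.005 → critical value z_{0.0025} = 2.807.
Power = Φ(λ − 2.807) + Φ(−λ − 2.807) = Φ(0.756) + Φ(-6.370) = 0.7752 + 0.0000 = 0.7752.
Type II error: β = 1 − power = 1 − 0.7752 = 0.2248.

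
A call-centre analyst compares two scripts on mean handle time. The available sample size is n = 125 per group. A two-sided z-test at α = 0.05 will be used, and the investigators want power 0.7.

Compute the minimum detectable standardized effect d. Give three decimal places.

d ≈ 0.314

Required noncentrality: δ = z_{0.025} + z_{0.30} = 1.960 + 0.524 = 2.484.
(The second rejection-region term Φ(−δ − z_{α/2}) is negligible and dropped.)
δ = d·√(n/2) ⇒ d = δ/√(n/2) = 2.484/√(125/2) = 0.3143.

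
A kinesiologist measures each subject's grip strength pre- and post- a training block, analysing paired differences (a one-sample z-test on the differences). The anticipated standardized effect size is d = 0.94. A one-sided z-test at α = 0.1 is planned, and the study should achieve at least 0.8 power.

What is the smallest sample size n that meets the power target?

Set Φ(δ − 1.282) = 0.8; then δ − 1.282 = Φ⁻¹(0.8) = 0.842, giving δ = 2.123.
δ = d·√n ⇒ n = (δ/d)² = (2.123 / 0.94)² = 5.10.
Rounding up, n = 6.

n = 6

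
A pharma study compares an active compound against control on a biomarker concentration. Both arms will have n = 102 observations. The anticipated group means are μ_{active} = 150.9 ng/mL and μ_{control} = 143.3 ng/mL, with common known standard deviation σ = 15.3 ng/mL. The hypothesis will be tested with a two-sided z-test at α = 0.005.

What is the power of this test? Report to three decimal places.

Power ≈ 0.770

Standardized effect: d = |μ_{active} − μ_{control}| / σ = |150.9 − 143.3| / 15.3 = 0.4967
Noncentrality parameter: δ = d·√(n/2) = 0.4967 × √(102/2) = 3.5474
Two-sided α = 0.005 → critical value z_{0.0025} = 2.807.
Power = Φ(δ − 2.807) + Φ(−δ − 2.807) = Φ(0.740) + Φ(-6.354) = 0.7705 + 0.0000 = 0.7705.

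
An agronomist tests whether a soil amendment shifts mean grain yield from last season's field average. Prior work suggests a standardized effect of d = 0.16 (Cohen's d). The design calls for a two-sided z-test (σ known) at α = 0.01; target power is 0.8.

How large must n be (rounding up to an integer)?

n = 457

For power 0.8 need Φ(δ − z_{0.005}) = 0.8, so δ = z_{0.005} + z_{0.20} = 2.576 + 0.842 = 3.417.
(Ignoring the negligible lower-tail rejection probability gives the usual closed-form inversion.)
δ = d·√n ⇒ n = (δ/d)² = (3.417 / 0.16)² = 456.21.
Round up to the next whole unit.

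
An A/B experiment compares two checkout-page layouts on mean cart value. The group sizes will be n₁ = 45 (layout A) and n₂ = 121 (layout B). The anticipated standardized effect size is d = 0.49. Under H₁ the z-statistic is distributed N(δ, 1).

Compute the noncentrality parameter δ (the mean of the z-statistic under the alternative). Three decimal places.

δ ≈ 2.806

The noncentrality parameter scales effect size by the design's sample-size factor: δ = d / √(1/n₁ + 1/n₂) = 0.49 / √(1/45 + 1/121) = 2.8063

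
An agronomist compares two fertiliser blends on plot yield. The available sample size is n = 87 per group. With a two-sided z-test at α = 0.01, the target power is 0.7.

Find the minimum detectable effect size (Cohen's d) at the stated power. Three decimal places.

d ≈ 0.470

Need Φ(δ − 2.576) = 0.7, so δ = 2.576 + 0.524 = 3.100.
(The second rejection-region term Φ(−δ − z_{α/2}) is negligible and dropped.)
δ = d·√(n/2) ⇒ d = δ/√(n/2) = 3.100/√(87/2) = 0.4701.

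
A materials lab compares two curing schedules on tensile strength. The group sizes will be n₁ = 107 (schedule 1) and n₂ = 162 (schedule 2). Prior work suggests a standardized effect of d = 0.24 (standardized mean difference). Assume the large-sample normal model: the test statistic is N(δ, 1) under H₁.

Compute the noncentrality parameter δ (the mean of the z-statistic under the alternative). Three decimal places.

δ ≈ 1.927

The noncentrality parameter scales effect size by the design's sample-size factor: δ = d / √(1/n₁ + 1/n₂) = 0.24 / √(1/107 + 1/162) = 1.9266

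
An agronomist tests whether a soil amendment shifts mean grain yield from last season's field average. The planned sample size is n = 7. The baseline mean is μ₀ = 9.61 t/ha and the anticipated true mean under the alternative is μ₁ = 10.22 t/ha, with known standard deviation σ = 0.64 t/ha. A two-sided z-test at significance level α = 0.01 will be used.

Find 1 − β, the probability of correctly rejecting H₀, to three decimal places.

Standardized effect: d = |μ₁ − μ₀| / σ = |10.22 − 9.61| / 0.64 = 0.9531
Noncentrality parameter: δ = d·√n = 0.9531 × √7 = 2.5217
Two-sided α = 0.01 → critical value z_{0.005} = 2.576.
Power = Φ(δ − 2.576) + Φ(−δ − 2.576) = Φ(-0.054) + Φ(-5.098) = 0.4784 + 0.0000 = 0.4784.

Power ≈ 0.478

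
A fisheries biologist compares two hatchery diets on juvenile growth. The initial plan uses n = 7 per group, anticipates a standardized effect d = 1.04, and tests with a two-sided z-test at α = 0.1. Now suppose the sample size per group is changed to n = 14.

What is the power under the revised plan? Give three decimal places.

With n = 14 per group: δ = d·√(n/2) = 1.04 × √(14/2) = 2.7516. Critical value z_{0.05} = 1.645.
Revised power = Φ(δ − 1.645) + Φ(−δ − 1.645) = Φ(1.107) + Φ(-4.396) = 0.8658 + 0.0000 = 0.8658.

Power ≈ 0.866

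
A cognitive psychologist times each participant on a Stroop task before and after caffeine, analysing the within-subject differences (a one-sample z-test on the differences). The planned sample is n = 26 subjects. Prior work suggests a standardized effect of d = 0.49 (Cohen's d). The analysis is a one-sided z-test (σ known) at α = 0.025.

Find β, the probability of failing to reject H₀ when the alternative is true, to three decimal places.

Noncentrality parameter: λ = d·√n = 0.49 × √26 = 2.4985
One-sided α = 0.025 → critical value z_{0.025} = 1.960.
Power = P(Z > 1.960 − λ) = Φ(0.539) = 0.7049.
Type II error: β = 1 − power = 1 − 0.7049 = 0.2951.

β ≈ 0.295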